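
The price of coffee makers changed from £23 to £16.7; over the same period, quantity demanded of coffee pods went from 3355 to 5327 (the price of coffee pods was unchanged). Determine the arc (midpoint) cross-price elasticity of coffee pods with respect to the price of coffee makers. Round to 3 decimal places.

ΔQ_A = 5327 − 3355 = 1972; ΔP_B = 16.7 − 23 = -6.3.
Midpoints: Q̄_A = 4341.0, P̄_B = 19.85.
ε = (ΔQ_A/Q̄_A)/(ΔP_B/P̄_B) = (1972/4341.0)/(-6.3/19.85) ≈ -1.431.

-1.431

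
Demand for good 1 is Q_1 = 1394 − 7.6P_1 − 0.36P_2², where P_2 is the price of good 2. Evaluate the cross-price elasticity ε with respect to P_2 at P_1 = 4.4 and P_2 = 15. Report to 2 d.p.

At P_1 = 4.4 and P_2 = 15: Q_1 = 1279.56.
∂Q_1/∂P_2 = -0.72P_2 = -0.72(15) = -10.8000.
ε = (∂Q_1/∂P_2)(P_2/Q_1) = -10.8000 × (15/1279.56) ≈ -0.13.
ε < 0: complements.

-0.13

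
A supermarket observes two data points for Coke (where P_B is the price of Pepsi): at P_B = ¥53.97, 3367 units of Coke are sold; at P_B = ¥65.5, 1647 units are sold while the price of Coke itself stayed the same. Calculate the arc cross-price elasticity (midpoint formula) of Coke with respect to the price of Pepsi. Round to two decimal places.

ΔQ_A = 1647 − 3367 = -1720; ΔP_B = 65.5 − 53.97 = 11.53.
Midpoints: Q̄_A = 2507.0, P̄_B = 59.73.
ε = (ΔQ_A/Q̄_A)/(ΔP_B/P̄_B) = (-1720/2507.0)/(11.53/59.73) ≈ -3.55.

-3.55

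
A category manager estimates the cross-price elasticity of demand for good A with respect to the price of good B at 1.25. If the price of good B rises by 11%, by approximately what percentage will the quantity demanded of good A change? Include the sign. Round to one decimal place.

13.8%

%ΔQ ≈ ε × %ΔP of good B = 1.25 × (11%) = 13.8%.
Demand for good A rises by about 13.8%.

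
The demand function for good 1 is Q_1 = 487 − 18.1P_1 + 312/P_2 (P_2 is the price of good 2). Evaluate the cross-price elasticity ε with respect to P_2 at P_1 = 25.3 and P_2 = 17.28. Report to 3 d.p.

-0.383

At P_1 = 25.3 and P_2 = 17.28: Q_1 = 47.126.
∂Q_1/∂P_2 = −312/P_2² = -1.0449.
ε = (∂Q_1/∂P_2)(P_2/Q_1) = -1.0449 × (17.28/47.126) ≈ -0.383.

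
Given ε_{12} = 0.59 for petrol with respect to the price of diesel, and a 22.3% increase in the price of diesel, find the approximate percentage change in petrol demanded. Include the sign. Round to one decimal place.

%ΔQ ≈ ε × %ΔP of diesel = 0.59 × (22.3%) = 13.2%.

13.2%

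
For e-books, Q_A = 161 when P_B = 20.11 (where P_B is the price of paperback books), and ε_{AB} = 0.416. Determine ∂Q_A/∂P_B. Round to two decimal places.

3.33

ε = (∂Q_A/∂P_B)·(P_B/Q_A) ⇒ ∂Q_A/∂P_B = ε·Q_A/P_B = 0.416 × 161/20.11 ≈ 3.33.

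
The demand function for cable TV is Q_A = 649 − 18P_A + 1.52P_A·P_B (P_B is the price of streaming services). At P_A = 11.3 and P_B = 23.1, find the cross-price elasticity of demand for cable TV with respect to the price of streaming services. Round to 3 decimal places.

At P_A = 11.3 and P_B = 23.1: Q_A = 842.366.
∂Q_A/∂P_B = 1.52P_A = 1.52(11.3) = 17.1760.
ε = (∂Q_A/∂P_B)(P_B/Q_A) = 17.1760 × (23.1/842.366) ≈ 0.471.
ε > 0: substitutes.

0.471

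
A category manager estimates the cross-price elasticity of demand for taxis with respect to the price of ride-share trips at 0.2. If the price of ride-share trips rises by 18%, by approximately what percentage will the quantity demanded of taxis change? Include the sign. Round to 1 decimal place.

%ΔQ ≈ ε × %ΔP of ride-share trips = 0.2 × (18%) = 3.6%.

3.6%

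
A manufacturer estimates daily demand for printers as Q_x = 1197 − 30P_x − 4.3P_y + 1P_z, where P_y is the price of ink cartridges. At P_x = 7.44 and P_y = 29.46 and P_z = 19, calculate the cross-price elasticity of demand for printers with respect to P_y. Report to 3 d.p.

-0.146

At P_x = 7.44 and P_y = 29.46 and P_z = 19: Q_x = 866.122.
∂Q_x/∂P_y = -4.3.
ε = (∂Q_x/∂P_y)(P_y/Q_x) = -4.3 × (29.46/866.122) ≈ -0.146.
Since ε < 0, printers and ink cartridges are complements.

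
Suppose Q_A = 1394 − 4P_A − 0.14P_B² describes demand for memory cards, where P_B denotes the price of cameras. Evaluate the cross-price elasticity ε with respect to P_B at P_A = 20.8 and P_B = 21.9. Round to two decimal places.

At P_A = 20.8 and P_B = 21.9: Q_A = 1243.655.
∂Q_A/∂P_B = -0.28P_B = -0.28(21.9) = -6.1320.
ε = (∂Q_A/∂P_B)(P_B/Q_A) = -6.1320 × (21.9/1243.655) ≈ -0.11.
ε < 0: complements.

-0.11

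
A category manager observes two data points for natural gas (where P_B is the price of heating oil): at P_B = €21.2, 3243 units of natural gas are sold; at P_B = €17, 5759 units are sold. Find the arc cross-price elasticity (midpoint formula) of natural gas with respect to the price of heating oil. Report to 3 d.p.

ΔQ_A = 5759 − 3243 = 2516; ΔP_B = 17 − 21.2 = -4.2.
Midpoints: Q̄_A = 4501.0, P̄_B = 19.10.
ε = (ΔQ_A/Q̄_A)/(ΔP_B/P̄_B) = (2516/4501.0)/(-4.2/19.10) ≈ -2.542.

-2.542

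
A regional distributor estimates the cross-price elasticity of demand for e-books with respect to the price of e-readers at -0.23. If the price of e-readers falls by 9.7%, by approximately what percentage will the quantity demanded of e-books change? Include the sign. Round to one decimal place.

%ΔQ ≈ ε × %ΔP of e-readers = -0.23 × (-9.7%) = 2.2%.
Demand for e-books rises by about 2.2%.

2.2%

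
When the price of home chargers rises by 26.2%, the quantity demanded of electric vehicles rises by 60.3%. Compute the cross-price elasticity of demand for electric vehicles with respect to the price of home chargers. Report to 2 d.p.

ε = (%ΔQ of electric vehicles) / (%ΔP of home chargers) = (60.3%) / (26.2%) ≈ 2.30.
Positive cross-price elasticity: substitutes.

2.30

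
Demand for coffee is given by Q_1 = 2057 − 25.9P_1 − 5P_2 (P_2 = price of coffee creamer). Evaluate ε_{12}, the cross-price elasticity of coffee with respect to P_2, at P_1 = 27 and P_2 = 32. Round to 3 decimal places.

-0.134

At P_1 = 27 and P_2 = 32: Q_1 = 1197.7.
∂Q_1/∂P_2 = -5.
ε = (∂Q_1/∂P_2)(P_2/Q_1) = -5 × (32/1197.7) ≈ -0.134.
Since ε < 0, coffee and coffee creamer are complements.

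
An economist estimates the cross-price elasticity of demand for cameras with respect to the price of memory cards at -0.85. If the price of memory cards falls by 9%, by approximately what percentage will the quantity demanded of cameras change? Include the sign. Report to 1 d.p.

%ΔQ ≈ ε × %ΔP of memory cards = -0.85 × (-9%) = 7.7%.
Demand for cameras rises by about 7.7%.

7.7%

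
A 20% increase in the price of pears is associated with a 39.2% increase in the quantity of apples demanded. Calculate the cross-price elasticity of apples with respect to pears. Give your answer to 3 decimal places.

1.960

ε = (%ΔQ of apples) / (%ΔP of pears) = (39.2%) / (20%) ≈ 1.960.
Positive cross-price elasticity: substitutes.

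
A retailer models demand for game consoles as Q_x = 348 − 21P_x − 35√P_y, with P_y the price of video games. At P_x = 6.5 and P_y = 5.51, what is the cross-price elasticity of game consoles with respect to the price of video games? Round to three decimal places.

At P_x = 6.5 and P_y = 5.51: Q_x = 129.343.
∂Q_x/∂P_y = -35/(2√P_y) = -35/(2√5.51) = -7.4553.
ε = (∂Q_x/∂P_y)(P_y/Q_x) = -7.4553 × (5.51/129.343) ≈ -0.318.

-0.318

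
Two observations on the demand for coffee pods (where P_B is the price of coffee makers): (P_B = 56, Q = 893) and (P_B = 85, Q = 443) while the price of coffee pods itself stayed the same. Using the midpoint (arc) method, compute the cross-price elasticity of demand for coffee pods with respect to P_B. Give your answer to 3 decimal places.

ΔQ_A = 443 − 893 = -450; ΔP_B = 85 − 56 = 29.
Midpoints: Q̄_A = 668.0, P̄_B = 70.50.
ε = (ΔQ_A/Q̄_A)/(ΔP_B/P̄_B) = (-450/668.0)/(29/70.50) ≈ -1.638.

-1.638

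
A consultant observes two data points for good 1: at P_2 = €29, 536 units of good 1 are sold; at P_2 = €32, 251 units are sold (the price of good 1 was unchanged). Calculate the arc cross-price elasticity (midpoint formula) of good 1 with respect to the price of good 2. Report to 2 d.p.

-7.36

ΔQ_1 = 251 − 536 = -285; ΔP_2 = 32 − 29 = 3.
Midpoints: Q̄_1 = 393.5, P̄_2 = 30.50.
ε = (ΔQ_1/Q̄_1)/(ΔP_2/P̄_2) = (-285/393.5)/(3/30.50) ≈ -7.36.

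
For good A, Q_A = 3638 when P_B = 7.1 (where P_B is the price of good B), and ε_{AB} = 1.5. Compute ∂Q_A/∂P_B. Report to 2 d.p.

768.59

ε = (∂Q_A/∂P_B)·(P_B/Q_A) ⇒ ∂Q_A/∂P_B = ε·Q_A/P_B = 1.5 × 3638/7.1 ≈ 768.59.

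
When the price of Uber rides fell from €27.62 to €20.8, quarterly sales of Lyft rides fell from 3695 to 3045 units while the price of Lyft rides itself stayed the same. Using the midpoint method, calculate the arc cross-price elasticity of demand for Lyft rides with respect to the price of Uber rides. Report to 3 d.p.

0.685

ΔQ_A = 3045 − 3695 = -650; ΔP_B = 20.8 − 27.62 = -6.82.
Midpoints: Q̄_A = 3370.0, P̄_B = 24.21.
ε = (ΔQ_A/Q̄_A)/(ΔP_B/P̄_B) = (-650/3370.0)/(-6.82/24.21) ≈ 0.685.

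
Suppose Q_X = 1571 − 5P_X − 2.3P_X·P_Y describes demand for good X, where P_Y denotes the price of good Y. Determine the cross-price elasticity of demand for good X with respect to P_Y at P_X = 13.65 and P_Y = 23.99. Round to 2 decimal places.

At P_X = 13.65 and P_Y = 23.99: Q_X = 749.584.
∂Q_X/∂P_Y = -2.3P_X = -2.3(13.65) = -31.3950.
ε = (∂Q_X/∂P_Y)(P_Y/Q_X) = -31.3950 × (23.99/749.584) ≈ -1.00.

-1.00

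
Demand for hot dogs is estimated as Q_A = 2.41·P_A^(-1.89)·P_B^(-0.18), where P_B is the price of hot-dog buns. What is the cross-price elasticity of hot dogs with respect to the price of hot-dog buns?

In a log-linear (constant-elasticity) demand function, the coefficient on the exponent of P_B is the cross-price elasticity.
ε = -0.18. Negative, so hot dogs and hot-dog buns are complements.

-0.18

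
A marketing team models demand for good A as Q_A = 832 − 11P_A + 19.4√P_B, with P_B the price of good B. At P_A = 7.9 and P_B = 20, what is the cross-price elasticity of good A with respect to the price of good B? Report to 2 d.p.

At P_A = 7.9 and P_B = 20: Q_A = 831.859.
∂Q_A/∂P_B = 19.4/(2√P_B) = 19.4/(2√20) = 2.1690.
ε = (∂Q_A/∂P_B)(P_B/Q_A) = 2.1690 × (20/831.859) ≈ 0.05.

0.05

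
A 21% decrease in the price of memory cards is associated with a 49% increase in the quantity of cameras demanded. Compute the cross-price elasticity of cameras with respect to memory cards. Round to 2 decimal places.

ε = (%ΔQ of cameras) / (%ΔP of memory cards) = (49%) / (-21%) ≈ -2.33.

-2.33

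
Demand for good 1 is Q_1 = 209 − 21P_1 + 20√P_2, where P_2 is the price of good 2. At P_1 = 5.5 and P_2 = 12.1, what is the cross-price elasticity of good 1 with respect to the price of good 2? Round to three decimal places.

At P_1 = 5.5 and P_2 = 12.1: Q_1 = 163.070.
∂Q_1/∂P_2 = 20/(2√P_2) = 20/(2√12.1) = 2.8748.
ε = (∂Q_1/∂P_2)(P_2/Q_1) = 2.8748 × (12.1/163.070) ≈ 0.213.
ε > 0: substitutes.

0.213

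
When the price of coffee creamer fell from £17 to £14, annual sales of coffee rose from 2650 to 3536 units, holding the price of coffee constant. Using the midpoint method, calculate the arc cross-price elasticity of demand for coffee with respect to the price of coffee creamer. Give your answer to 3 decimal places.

-1.480

ΔQ_A = 3536 − 2650 = 886; ΔP_B = 14 − 17 = -3.
Midpoints: Q̄_A = 3093.0, P̄_B = 15.50.
ε = (ΔQ_A/Q̄_A)/(ΔP_B/P̄_B) = (886/3093.0)/(-3/15.50) ≈ -1.480.
ε < 0: coffee and coffee creamer are complements.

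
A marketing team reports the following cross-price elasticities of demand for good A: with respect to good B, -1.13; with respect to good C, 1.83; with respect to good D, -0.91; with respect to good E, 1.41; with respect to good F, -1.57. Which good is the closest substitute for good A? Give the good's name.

Substitutes have ε > 0. Among the positive values, 1.83 (good C) is largest.

good C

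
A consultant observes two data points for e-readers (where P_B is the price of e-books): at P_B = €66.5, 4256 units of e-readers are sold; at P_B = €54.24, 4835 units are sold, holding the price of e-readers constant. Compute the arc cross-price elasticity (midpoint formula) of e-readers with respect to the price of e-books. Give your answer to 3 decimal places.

-0.627

ΔQ_A = 4835 − 4256 = 579; ΔP_B = 54.24 − 66.5 = -12.26.
Midpoints: Q̄_A = 4545.5, P̄_B = 60.37.
ε = (ΔQ_A/Q̄_A)/(ΔP_B/P̄_B) = (579/4545.5)/(-12.26/60.37) ≈ -0.627.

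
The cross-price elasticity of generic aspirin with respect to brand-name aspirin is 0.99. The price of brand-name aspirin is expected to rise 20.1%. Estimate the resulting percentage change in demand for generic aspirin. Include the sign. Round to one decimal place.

19.9%

%ΔQ ≈ ε × %ΔP of brand-name aspirin = 0.99 × (20.1%) = 19.9%.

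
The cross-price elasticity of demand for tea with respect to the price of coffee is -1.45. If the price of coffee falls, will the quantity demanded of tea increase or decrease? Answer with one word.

ε < 0 and the price of coffee falls, so the quantity of tea moves in the opposite direction: it increases.

increase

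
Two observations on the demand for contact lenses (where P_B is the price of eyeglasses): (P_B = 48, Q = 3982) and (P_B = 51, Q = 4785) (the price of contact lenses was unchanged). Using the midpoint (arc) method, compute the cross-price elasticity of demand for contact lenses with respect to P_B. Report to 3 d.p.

3.023

ΔQ_A = 4785 − 3982 = 803; ΔP_B = 51 − 48 = 3.
Midpoints: Q̄_A = 4383.5, P̄_B = 49.50.
ε = (ΔQ_A/Q̄_A)/(ΔP_B/P̄_B) = (803/4383.5)/(3/49.50) ≈ 3.023.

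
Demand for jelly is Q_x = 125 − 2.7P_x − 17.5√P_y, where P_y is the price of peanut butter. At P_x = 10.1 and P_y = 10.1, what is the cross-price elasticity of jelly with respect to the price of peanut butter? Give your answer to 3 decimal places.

-0.660

At P_x = 10.1 and P_y = 10.1: Q_x = 42.114.
∂Q_x/∂P_y = -17.5/(2√P_y) = -17.5/(2√10.1) = -2.7533.
ε = (∂Q_x/∂P_y)(P_y/Q_x) = -2.7533 × (10.1/42.114) ≈ -0.660.
ε < 0: complements.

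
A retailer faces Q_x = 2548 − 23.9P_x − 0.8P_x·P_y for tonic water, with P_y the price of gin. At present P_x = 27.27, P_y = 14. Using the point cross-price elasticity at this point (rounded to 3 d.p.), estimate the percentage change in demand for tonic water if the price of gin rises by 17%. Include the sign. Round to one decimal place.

-3.3%

At P_x = 27.27, P_y = 14: Q_x = 1590.823.
∂Q_x/∂P_y = -0.8P_x = -21.8160.
ε = (∂Q_x/∂P_y)(P_y/Q_x) = -21.8160 × 14/1590.823 ≈ -0.192.
%ΔQ_x ≈ ε × %ΔP_y = -0.192 × (17%) = -3.3%.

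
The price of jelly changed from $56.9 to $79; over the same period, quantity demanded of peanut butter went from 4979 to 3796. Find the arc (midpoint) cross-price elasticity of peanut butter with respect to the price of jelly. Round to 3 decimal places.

ΔQ_A = 3796 − 4979 = -1183; ΔP_B = 79 − 56.9 = 22.1.
Midpoints: Q̄_A = 4387.5, P̄_B = 67.95.
ε = (ΔQ_A/Q̄_A)/(ΔP_B/P̄_B) = (-1183/4387.5)/(22.1/67.95) ≈ -0.829.
ε < 0: peanut butter and jelly are complements.

-0.829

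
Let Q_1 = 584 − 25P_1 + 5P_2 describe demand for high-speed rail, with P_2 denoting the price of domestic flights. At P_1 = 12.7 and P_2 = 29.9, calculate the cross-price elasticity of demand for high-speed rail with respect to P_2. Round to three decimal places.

At P_1 = 12.7 and P_2 = 29.9: Q_1 = 416.
∂Q_1/∂P_2 = 5.
ε = (∂Q_1/∂P_2)(P_2/Q_1) = 5 × (29.9/416) ≈ 0.359.

0.359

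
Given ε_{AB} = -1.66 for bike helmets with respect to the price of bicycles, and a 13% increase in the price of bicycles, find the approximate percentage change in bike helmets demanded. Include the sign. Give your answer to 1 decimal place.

-21.6%

%ΔQ ≈ ε × %ΔP of bicycles = -1.66 × (13%) = -21.6%.
Demand for bike helmets falls by about 21.6%.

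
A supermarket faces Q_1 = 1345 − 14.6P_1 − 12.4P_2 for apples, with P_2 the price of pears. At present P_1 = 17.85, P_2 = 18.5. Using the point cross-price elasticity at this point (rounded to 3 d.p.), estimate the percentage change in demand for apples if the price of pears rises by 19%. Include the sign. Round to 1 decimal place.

-5.1%

At P_1 = 17.85, P_2 = 18.5: Q_1 = 854.99.
∂Q_1/∂P_2 = -12.4.
ε = (∂Q_1/∂P_2)(P_2/Q_1) = -12.4000 × 18.5/854.99 ≈ -0.268.
%ΔQ_1 ≈ ε × %ΔP_2 = -0.268 × (19%) = -5.1%.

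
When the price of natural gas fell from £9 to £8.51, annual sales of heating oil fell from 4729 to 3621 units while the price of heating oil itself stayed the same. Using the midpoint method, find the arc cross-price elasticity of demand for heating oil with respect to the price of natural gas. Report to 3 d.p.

4.742

ΔQ_A = 3621 − 4729 = -1108; ΔP_B = 8.51 − 9 = -0.49.
Midpoints: Q̄_A = 4175.0, P̄_B = 8.75.
ε = (ΔQ_A/Q̄_A)/(ΔP_B/P̄_B) = (-1108/4175.0)/(-0.49/8.75) ≈ 4.742.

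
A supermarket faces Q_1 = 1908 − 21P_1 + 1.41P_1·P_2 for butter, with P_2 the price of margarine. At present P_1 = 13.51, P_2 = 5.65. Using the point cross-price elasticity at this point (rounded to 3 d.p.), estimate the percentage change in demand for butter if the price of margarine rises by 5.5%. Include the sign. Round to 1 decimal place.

At P_1 = 13.51, P_2 = 5.65: Q_1 = 1731.917.
∂Q_1/∂P_2 = 1.41P_1 = 19.0491.
ε = (∂Q_1/∂P_2)(P_2/Q_1) = 19.0491 × 5.65/1731.917 ≈ 0.062.
%ΔQ_1 ≈ ε × %ΔP_2 = 0.062 × (5.5%) = 0.3%.

0.3%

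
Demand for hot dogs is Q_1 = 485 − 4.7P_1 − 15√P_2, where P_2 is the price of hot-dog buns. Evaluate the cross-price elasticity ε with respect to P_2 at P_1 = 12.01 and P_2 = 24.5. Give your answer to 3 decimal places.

-0.105

At P_1 = 12.01 and P_2 = 24.5: Q_1 = 354.307.
∂Q_1/∂P_2 = -15/(2√P_2) = -15/(2√24.5) = -1.5152.
ε = (∂Q_1/∂P_2)(P_2/Q_1) = -1.5152 × (24.5/354.307) ≈ -0.105.
ε < 0: complements.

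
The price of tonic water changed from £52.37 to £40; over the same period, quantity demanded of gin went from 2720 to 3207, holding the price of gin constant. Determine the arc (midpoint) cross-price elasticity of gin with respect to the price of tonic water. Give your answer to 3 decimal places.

ΔQ_A = 3207 − 2720 = 487; ΔP_B = 40 − 52.37 = -12.37.
Midpoints: Q̄_A = 2963.5, P̄_B = 46.19.
ε = (ΔQ_A/Q̄_A)/(ΔP_B/P̄_B) = (487/2963.5)/(-12.37/46.19) ≈ -0.614.
ε < 0: gin and tonic water are complements.

-0.614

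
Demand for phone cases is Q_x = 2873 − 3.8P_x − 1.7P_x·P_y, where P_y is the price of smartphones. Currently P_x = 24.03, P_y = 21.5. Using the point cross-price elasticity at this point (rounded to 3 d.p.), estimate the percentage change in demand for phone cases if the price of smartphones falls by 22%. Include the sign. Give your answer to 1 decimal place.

At P_x = 24.03, P_y = 21.5: Q_x = 1903.390.
∂Q_x/∂P_y = -1.7P_x = -40.8510.
ε = (∂Q_x/∂P_y)(P_y/Q_x) = -40.8510 × 21.5/1903.390 ≈ -0.461.
%ΔQ_x ≈ ε × %ΔP_y = -0.461 × (-22%) = 10.1%.

10.1%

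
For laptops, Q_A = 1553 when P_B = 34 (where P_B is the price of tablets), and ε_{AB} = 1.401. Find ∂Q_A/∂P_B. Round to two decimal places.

63.99

ε = (∂Q_A/∂P_B)·(P_B/Q_A) ⇒ ∂Q_A/∂P_B = ε·Q_A/P_B = 1.401 × 1553/34 ≈ 63.99.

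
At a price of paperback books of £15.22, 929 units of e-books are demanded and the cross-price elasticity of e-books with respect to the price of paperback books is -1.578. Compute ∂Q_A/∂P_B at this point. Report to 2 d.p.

-96.32

ε = (∂Q_A/∂P_B)·(P_B/Q_A) ⇒ ∂Q_A/∂P_B = ε·Q_A/P_B = -1.578 × 929/15.22 ≈ -96.32.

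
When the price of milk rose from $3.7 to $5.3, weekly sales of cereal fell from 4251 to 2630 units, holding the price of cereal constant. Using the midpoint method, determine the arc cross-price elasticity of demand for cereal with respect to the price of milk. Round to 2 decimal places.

ΔQ_A = 2630 − 4251 = -1621; ΔP_B = 5.3 − 3.7 = 1.6.
Midpoints: Q̄_A = 3440.5, P̄_B = 4.50.
ε = (ΔQ_A/Q̄_A)/(ΔP_B/P̄_B) = (-1621/3440.5)/(1.6/4.50) ≈ -1.33.
ε < 0: cereal and milk are complements.

-1.33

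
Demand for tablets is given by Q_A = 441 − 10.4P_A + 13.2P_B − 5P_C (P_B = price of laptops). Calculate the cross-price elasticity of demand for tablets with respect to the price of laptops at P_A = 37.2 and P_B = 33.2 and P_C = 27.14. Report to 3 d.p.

At P_A = 37.2 and P_B = 33.2 and P_C = 27.14: Q_A = 356.66.
∂Q_A/∂P_B = 13.2.
ε = (∂Q_A/∂P_B)(P_B/Q_A) = 13.2 × (33.2/356.66) ≈ 1.229.
Since ε > 0, tablets and laptops are substitutes.

1.229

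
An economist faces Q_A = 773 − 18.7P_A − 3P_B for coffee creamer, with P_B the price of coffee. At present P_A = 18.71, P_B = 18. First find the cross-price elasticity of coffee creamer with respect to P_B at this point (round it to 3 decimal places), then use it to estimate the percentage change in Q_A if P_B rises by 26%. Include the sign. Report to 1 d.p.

At P_A = 18.71, P_B = 18: Q_A = 369.123.
∂Q_A/∂P_B = -3.
ε = (∂Q_A/∂P_B)(P_B/Q_A) = -3.0000 × 18/369.123 ≈ -0.146.
%ΔQ_A ≈ ε × %ΔP_B = -0.146 × (26%) = -3.8%.

-3.8%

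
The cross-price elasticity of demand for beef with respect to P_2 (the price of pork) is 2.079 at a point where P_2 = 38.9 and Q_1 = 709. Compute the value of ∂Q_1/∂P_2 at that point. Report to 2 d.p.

37.89

ε = (∂Q_1/∂P_2)·(P_2/Q_1) ⇒ ∂Q_1/∂P_2 = ε·Q_1/P_2 = 2.079 × 709/38.9 ≈ 37.89.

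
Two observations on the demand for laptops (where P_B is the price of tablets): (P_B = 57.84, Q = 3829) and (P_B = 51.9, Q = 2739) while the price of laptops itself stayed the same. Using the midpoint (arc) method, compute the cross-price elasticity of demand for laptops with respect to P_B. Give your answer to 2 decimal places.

3.07

ΔQ_A = 2739 − 3829 = -1090; ΔP_B = 51.9 − 57.84 = -5.94.
Midpoints: Q̄_A = 3284.0, P̄_B = 54.87.
ε = (ΔQ_A/Q̄_A)/(ΔP_B/P̄_B) = (-1090/3284.0)/(-5.94/54.87) ≈ 3.07.
ε > 0: laptops and tablets are substitutes.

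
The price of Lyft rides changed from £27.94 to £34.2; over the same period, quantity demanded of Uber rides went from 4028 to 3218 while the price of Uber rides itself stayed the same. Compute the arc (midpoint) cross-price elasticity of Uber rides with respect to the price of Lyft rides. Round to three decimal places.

-1.110

ΔQ_A = 3218 − 4028 = -810; ΔP_B = 34.2 − 27.94 = 6.26.
Midpoints: Q̄_A = 3623.0, P̄_B = 31.07.
ε = (ΔQ_A/Q̄_A)/(ΔP_B/P̄_B) = (-810/3623.0)/(6.26/31.07) ≈ -1.110.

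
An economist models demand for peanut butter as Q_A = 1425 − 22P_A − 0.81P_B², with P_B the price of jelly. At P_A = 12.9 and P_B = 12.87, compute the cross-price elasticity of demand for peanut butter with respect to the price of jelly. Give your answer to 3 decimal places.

At P_A = 12.9 and P_B = 12.87: Q_A = 1007.034.
∂Q_A/∂P_B = -1.62P_B = -1.62(12.87) = -20.8494.
ε = (∂Q_A/∂P_B)(P_B/Q_A) = -20.8494 × (12.87/1007.034) ≈ -0.266.
ε < 0: complements.

-0.266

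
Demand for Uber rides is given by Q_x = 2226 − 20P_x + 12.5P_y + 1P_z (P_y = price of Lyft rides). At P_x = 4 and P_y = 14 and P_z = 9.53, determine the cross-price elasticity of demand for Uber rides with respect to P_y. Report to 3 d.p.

At P_x = 4 and P_y = 14 and P_z = 9.53: Q_x = 2330.53.
∂Q_x/∂P_y = 12.5.
ε = (∂Q_x/∂P_y)(P_y/Q_x) = 12.5 × (14/2330.53) ≈ 0.075.

0.075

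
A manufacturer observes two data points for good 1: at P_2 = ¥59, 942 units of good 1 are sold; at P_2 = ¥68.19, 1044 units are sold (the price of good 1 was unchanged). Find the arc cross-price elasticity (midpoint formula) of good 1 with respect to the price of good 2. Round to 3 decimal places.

ΔQ_1 = 1044 − 942 = 102; ΔP_2 = 68.19 − 59 = 9.19.
Midpoints: Q̄_1 = 993.0, P̄_2 = 63.59.
ε = (ΔQ_1/Q̄_1)/(ΔP_2/P̄_2) = (102/993.0)/(9.19/63.59) ≈ 0.711.
ε > 0: good 1 and good 2 are substitutes.

0.711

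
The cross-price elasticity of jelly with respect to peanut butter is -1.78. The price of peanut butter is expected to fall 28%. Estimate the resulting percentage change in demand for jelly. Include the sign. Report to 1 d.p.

%ΔQ ≈ ε × %ΔP of peanut butter = -1.78 × (-28%) = 49.8%.
Demand for jelly rises by about 49.8%.

49.8%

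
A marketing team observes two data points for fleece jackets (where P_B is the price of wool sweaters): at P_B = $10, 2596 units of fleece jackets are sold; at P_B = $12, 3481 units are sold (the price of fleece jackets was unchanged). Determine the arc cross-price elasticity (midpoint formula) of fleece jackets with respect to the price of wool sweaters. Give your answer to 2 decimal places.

1.60

ΔQ_A = 3481 − 2596 = 885; ΔP_B = 12 − 10 = 2.
Midpoints: Q̄_A = 3038.5, P̄_B = 11.00.
ε = (ΔQ_A/Q̄_A)/(ΔP_B/P̄_B) = (885/3038.5)/(2/11.00) ≈ 1.60.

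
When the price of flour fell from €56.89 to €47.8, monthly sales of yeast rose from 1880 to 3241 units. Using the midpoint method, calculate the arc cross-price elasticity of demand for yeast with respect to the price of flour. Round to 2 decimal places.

-3.06

ΔQ_A = 3241 − 1880 = 1361; ΔP_B = 47.8 − 56.89 = -9.09.
Midpoints: Q̄_A = 2560.5, P̄_B = 52.34.
ε = (ΔQ_A/Q̄_A)/(ΔP_B/P̄_B) = (1361/2560.5)/(-9.09/52.34) ≈ -3.06.
ε < 0: yeast and flour are complements.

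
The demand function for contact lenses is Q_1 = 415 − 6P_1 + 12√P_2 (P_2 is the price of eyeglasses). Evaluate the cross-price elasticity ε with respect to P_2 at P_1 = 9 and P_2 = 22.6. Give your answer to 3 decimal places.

At P_1 = 9 and P_2 = 22.6: Q_1 = 418.047.
∂Q_1/∂P_2 = 12/(2√P_2) = 12/(2√22.6) = 1.2621.
ε = (∂Q_1/∂P_2)(P_2/Q_1) = 1.2621 × (22.6/418.047) ≈ 0.068.
ε > 0: substitutes.

0.068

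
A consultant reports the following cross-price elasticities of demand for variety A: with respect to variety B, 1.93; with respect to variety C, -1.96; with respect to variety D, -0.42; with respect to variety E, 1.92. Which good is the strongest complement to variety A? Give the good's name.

Complements have ε < 0. The most negative value is -1.96 (variety C).

variety C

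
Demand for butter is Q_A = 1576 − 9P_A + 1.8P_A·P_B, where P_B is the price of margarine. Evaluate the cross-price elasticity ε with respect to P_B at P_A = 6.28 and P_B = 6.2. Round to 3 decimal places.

0.044

At P_A = 6.28 and P_B = 6.2: Q_A = 1589.565.
∂Q_A/∂P_B = 1.8P_A = 1.8(6.28) = 11.3040.
ε = (∂Q_A/∂P_B)(P_B/Q_A) = 11.3040 × (6.2/1589.565) ≈ 0.044.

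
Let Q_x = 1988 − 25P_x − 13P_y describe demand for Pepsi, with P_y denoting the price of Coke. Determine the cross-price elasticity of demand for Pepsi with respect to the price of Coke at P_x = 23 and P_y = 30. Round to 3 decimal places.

At P_x = 23 and P_y = 30: Q_x = 1023.
∂Q_x/∂P_y = -13.
ε = (∂Q_x/∂P_y)(P_y/Q_x) = -13 × (30/1023) ≈ -0.381.

-0.381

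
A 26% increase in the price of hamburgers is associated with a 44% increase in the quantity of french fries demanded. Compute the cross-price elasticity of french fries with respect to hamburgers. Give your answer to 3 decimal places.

ε = (%ΔQ of french fries) / (%ΔP of hamburgers) = (44%) / (26%) ≈ 1.692.

1.692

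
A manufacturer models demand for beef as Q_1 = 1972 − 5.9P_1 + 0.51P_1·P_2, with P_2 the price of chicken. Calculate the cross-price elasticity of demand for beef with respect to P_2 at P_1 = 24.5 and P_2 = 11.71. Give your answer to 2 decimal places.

0.07

At P_1 = 24.5 and P_2 = 11.71: Q_1 = 1973.766.
∂Q_1/∂P_2 = 0.51P_1 = 0.51(24.5) = 12.4950.
ε = (∂Q_1/∂P_2)(P_2/Q_1) = 12.4950 × (11.71/1973.766) ≈ 0.07.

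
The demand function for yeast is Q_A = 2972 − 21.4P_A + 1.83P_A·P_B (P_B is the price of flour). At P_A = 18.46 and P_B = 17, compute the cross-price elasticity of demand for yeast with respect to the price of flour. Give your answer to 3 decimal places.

0.182

At P_A = 18.46 and P_B = 17: Q_A = 3151.247.
∂Q_A/∂P_B = 1.83P_A = 1.83(18.46) = 33.7818.
ε = (∂Q_A/∂P_B)(P_B/Q_A) = 33.7818 × (17/3151.247) ≈ 0.182.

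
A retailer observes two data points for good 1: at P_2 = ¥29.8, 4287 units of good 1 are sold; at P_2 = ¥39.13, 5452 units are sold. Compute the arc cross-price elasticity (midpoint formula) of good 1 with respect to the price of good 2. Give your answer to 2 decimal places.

ΔQ_1 = 5452 − 4287 = 1165; ΔP_2 = 39.13 − 29.8 = 9.33.
Midpoints: Q̄_1 = 4869.5, P̄_2 = 34.47.
ε = (ΔQ_1/Q̄_1)/(ΔP_2/P̄_2) = (1165/4869.5)/(9.33/34.47) ≈ 0.88.

0.88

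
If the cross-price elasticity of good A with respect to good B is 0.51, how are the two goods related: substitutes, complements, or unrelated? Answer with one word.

substitutes

ε = 0.51 > 0, so a higher price of good B raises demand for good A: substitutes.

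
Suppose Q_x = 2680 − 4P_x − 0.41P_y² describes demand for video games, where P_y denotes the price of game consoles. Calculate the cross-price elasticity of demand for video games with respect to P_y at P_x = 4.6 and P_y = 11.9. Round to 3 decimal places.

-0.045

At P_x = 4.6 and P_y = 11.9: Q_x = 2603.540.
∂Q_x/∂P_y = -0.82P_y = -0.82(11.9) = -9.7580.
ε = (∂Q_x/∂P_y)(P_y/Q_x) = -9.7580 × (11.9/2603.540) ≈ -0.045.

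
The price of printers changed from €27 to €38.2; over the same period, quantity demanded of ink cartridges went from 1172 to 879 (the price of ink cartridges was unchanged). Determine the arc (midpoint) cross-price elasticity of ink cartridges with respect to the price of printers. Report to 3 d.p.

-0.832

ΔQ_A = 879 − 1172 = -293; ΔP_B = 38.2 − 27 = 11.2.
Midpoints: Q̄_A = 1025.5, P̄_B = 32.60.
ε = (ΔQ_A/Q̄_A)/(ΔP_B/P̄_B) = (-293/1025.5)/(11.2/32.60) ≈ -0.832.
ε < 0: ink cartridges and printers are complements.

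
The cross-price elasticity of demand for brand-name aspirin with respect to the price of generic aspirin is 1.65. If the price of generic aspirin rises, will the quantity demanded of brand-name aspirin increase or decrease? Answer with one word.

increase

ε > 0 and the price of generic aspirin rises, so the quantity of brand-name aspirin moves in the same direction: it increases.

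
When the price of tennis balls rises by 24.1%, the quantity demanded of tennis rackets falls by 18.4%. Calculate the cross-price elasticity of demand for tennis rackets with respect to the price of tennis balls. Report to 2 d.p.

ε = (%ΔQ of tennis rackets) / (%ΔP of tennis balls) = (-18.4%) / (24.1%) ≈ -0.76.
Negative cross-price elasticity: complements.

-0.76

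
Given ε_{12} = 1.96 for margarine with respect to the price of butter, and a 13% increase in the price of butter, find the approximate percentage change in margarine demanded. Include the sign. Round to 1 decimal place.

25.5%

%ΔQ ≈ ε × %ΔP of butter = 1.96 × (13%) = 25.5%.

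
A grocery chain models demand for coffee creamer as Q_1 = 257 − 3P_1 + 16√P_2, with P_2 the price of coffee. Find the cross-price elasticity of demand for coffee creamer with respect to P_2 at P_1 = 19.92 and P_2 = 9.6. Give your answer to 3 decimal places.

At P_1 = 19.92 and P_2 = 9.6: Q_1 = 246.814.
∂Q_1/∂P_2 = 16/(2√P_2) = 16/(2√9.6) = 2.5820.
ε = (∂Q_1/∂P_2)(P_2/Q_1) = 2.5820 × (9.6/246.814) ≈ 0.100.

0.100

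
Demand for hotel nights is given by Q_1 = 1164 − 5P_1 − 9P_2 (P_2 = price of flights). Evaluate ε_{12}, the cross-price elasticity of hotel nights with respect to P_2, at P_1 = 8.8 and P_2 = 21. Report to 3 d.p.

-0.203

At P_1 = 8.8 and P_2 = 21: Q_1 = 931.
∂Q_1/∂P_2 = -9.
ε = (∂Q_1/∂P_2)(P_2/Q_1) = -9 × (21/931) ≈ -0.203.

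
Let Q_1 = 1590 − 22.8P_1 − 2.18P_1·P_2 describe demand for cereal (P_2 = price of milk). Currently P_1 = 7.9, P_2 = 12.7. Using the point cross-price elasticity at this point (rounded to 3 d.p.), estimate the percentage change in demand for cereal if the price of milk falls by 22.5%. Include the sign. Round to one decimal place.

4.1%

At P_1 = 7.9, P_2 = 12.7: Q_1 = 1191.161.
∂Q_1/∂P_2 = -2.18P_1 = -17.2220.
ε = (∂Q_1/∂P_2)(P_2/Q_1) = -17.2220 × 12.7/1191.161 ≈ -0.184.
%ΔQ_1 ≈ ε × %ΔP_2 = -0.184 × (-22.5%) = 4.1%.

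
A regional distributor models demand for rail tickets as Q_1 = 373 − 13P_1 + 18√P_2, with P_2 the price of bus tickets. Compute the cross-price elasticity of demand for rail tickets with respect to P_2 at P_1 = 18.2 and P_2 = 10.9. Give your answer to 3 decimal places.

At P_1 = 18.2 and P_2 = 10.9: Q_1 = 195.827.
∂Q_1/∂P_2 = 18/(2√P_2) = 18/(2√10.9) = 2.7260.
ε = (∂Q_1/∂P_2)(P_2/Q_1) = 2.7260 × (10.9/195.827) ≈ 0.152.
ε > 0: substitutes.

0.152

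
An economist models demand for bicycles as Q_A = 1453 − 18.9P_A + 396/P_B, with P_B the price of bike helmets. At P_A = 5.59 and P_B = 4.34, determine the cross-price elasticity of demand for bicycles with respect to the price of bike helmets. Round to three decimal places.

At P_A = 5.59 and P_B = 4.34: Q_A = 1438.593.
∂Q_A/∂P_B = −396/P_B² = -21.0240.
ε = (∂Q_A/∂P_B)(P_B/Q_A) = -21.0240 × (4.34/1438.593) ≈ -0.063.
ε < 0: complements.

-0.063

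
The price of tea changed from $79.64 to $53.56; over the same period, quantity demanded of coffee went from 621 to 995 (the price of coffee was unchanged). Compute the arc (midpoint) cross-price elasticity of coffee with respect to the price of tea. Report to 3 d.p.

-1.182

ΔQ_A = 995 − 621 = 374; ΔP_B = 53.56 − 79.64 = -26.08.
Midpoints: Q̄_A = 808.0, P̄_B = 66.60.
ε = (ΔQ_A/Q̄_A)/(ΔP_B/P̄_B) = (374/808.0)/(-26.08/66.60) ≈ -1.182.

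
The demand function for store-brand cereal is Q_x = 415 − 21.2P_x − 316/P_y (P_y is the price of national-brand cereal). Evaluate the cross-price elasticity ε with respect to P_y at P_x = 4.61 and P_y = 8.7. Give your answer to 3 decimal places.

0.129

At P_x = 4.61 and P_y = 8.7: Q_x = 280.946.
∂Q_x/∂P_y = 316/P_y² = 4.1749.
ε = (∂Q_x/∂P_y)(P_y/Q_x) = 4.1749 × (8.7/280.946) ≈ 0.129.
ε > 0: substitutes.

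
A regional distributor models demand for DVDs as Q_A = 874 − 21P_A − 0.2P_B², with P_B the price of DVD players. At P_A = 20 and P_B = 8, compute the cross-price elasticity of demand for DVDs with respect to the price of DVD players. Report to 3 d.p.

-0.058

At P_A = 20 and P_B = 8: Q_A = 441.2.
∂Q_A/∂P_B = -0.4P_B = -0.4(8) = -3.2000.
ε = (∂Q_A/∂P_B)(P_B/Q_A) = -3.2000 × (8/441.2) ≈ -0.058.
ε < 0: complements.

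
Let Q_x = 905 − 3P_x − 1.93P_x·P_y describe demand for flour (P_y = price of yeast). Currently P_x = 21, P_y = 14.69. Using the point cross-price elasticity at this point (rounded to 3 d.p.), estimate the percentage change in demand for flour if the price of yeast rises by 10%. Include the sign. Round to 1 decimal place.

At P_x = 21, P_y = 14.69: Q_x = 246.614.
∂Q_x/∂P_y = -1.93P_x = -40.5300.
ε = (∂Q_x/∂P_y)(P_y/Q_x) = -40.5300 × 14.69/246.614 ≈ -2.414.
%ΔQ_x ≈ ε × %ΔP_y = -2.414 × (10%) = -24.1%.

-24.1%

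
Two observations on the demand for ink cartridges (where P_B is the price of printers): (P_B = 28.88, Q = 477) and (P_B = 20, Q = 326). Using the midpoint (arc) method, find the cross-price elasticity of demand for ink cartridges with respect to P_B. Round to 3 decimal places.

ΔQ_A = 326 − 477 = -151; ΔP_B = 20 − 28.88 = -8.88.
Midpoints: Q̄_A = 401.5, P̄_B = 24.44.
ε = (ΔQ_A/Q̄_A)/(ΔP_B/P̄_B) = (-151/401.5)/(-8.88/24.44) ≈ 1.035.
ε > 0: ink cartridges and printers are substitutes.

1.035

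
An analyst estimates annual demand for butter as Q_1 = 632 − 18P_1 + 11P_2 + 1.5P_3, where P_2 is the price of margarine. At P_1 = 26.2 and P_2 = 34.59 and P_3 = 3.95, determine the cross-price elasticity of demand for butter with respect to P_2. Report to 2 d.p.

0.70

At P_1 = 26.2 and P_2 = 34.59 and P_3 = 3.95: Q_1 = 546.815.
∂Q_1/∂P_2 = 11.
ε = (∂Q_1/∂P_2)(P_2/Q_1) = 11 × (34.59/546.815) ≈ 0.70.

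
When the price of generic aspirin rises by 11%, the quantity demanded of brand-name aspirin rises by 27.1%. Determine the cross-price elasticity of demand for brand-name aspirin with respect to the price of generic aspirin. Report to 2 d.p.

2.46

ε = (%ΔQ of brand-name aspirin) / (%ΔP of generic aspirin) = (27.1%) / (11%) ≈ 2.46.
Positive cross-price elasticity: substitutes.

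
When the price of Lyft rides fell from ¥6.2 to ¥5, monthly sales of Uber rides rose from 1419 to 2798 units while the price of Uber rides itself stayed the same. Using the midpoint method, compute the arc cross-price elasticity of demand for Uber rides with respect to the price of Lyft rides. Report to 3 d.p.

ΔQ_A = 2798 − 1419 = 1379; ΔP_B = 5 − 6.2 = -1.2.
Midpoints: Q̄_A = 2108.5, P̄_B = 5.60.
ε = (ΔQ_A/Q̄_A)/(ΔP_B/P̄_B) = (1379/2108.5)/(-1.2/5.60) ≈ -3.052.
ε < 0: Uber rides and Lyft rides are complements.

-3.052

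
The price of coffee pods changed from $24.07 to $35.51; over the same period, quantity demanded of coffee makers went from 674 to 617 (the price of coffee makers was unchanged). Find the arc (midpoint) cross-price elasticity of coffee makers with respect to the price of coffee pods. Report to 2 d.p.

-0.23

ΔQ_A = 617 − 674 = -57; ΔP_B = 35.51 − 24.07 = 11.44.
Midpoints: Q̄_A = 645.5, P̄_B = 29.79.
ε = (ΔQ_A/Q̄_A)/(ΔP_B/P̄_B) = (-57/645.5)/(11.44/29.79) ≈ -0.23.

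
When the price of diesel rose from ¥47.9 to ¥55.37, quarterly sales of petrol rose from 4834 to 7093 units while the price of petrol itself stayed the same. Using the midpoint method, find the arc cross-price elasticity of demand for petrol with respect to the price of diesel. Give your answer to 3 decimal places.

2.618

ΔQ_A = 7093 − 4834 = 2259; ΔP_B = 55.37 − 47.9 = 7.47.
Midpoints: Q̄_A = 5963.5, P̄_B = 51.63.
ε = (ΔQ_A/Q̄_A)/(ΔP_B/P̄_B) = (2259/5963.5)/(7.47/51.63) ≈ 2.618.
ε > 0: petrol and diesel are substitutes.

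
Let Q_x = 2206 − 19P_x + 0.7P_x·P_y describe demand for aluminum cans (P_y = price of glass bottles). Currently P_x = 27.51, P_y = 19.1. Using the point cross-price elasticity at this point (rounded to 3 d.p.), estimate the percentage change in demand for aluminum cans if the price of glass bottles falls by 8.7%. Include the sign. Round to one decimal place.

-1.6%

At P_x = 27.51, P_y = 19.1: Q_x = 2051.119.
∂Q_x/∂P_y = 0.7P_x = 19.2570.
ε = (∂Q_x/∂P_y)(P_y/Q_x) = 19.2570 × 19.1/2051.119 ≈ 0.179.
%ΔQ_x ≈ ε × %ΔP_y = 0.179 × (-8.7%) = -1.6%.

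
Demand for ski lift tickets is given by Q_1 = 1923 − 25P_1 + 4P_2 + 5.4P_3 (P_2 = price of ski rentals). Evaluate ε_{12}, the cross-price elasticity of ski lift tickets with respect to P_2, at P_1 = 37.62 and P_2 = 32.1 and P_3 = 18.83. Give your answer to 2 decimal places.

At P_1 = 37.62 and P_2 = 32.1 and P_3 = 18.83: Q_1 = 1212.582.
∂Q_1/∂P_2 = 4.
ε = (∂Q_1/∂P_2)(P_2/Q_1) = 4 × (32.1/1212.582) ≈ 0.11.

0.11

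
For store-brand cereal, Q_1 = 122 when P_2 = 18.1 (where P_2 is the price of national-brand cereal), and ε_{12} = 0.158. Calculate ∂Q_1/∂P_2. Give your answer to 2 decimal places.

1.06

ε = (∂Q_1/∂P_2)·(P_2/Q_1) ⇒ ∂Q_1/∂P_2 = ε·Q_1/P_2 = 0.158 × 122/18.1 ≈ 1.06.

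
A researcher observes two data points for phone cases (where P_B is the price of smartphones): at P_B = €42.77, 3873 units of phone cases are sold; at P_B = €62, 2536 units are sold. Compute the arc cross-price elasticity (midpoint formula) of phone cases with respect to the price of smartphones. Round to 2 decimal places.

-1.14

ΔQ_A = 2536 − 3873 = -1337; ΔP_B = 62 − 42.77 = 19.23.
Midpoints: Q̄_A = 3204.5, P̄_B = 52.39.
ε = (ΔQ_A/Q̄_A)/(ΔP_B/P̄_B) = (-1337/3204.5)/(19.23/52.39) ≈ -1.14.
ε < 0: phone cases and smartphones are complements.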